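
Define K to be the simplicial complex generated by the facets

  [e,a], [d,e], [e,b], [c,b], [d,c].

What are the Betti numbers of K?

K has 5 vertices, 5 edges.
rank ∂_0 = 0, rank ∂_1 = 4 ⇒ b_0 = 5 − 0 − 4 = 1; all invariant factors of ∂_1 are 1 so no torsion. So H_0 ≅ Z.
rank ∂_1 = 4, rank ∂_2 = 0 ⇒ b_1 = 5 − 4 − 0 = 1. So H_1 ≅ Z.

b_0 = 1, b_1 = 1.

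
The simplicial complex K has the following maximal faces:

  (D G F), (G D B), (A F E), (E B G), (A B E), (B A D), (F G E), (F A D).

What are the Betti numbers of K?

We work with the vertex ordering A < B < D < E < F < G. The simplices of K, each written with vertices in increasing order, are:

  0-simplices (6): A, B, D, E, F, G
  1-simplices (12): AB, AD, AE, AF, BD, BE, BG, DF, DG, EF, EG, FG
  2-simplices (8): ABD, ABE, ADF, AEF, BDG, BEG, DFG, EFG

Hence C_0 ≅ Z^6, C_1 ≅ Z^12, C_2 ≅ Z^8.

Boundary ∂_1: C_1 → C_0 maps an edge to its endpoints' difference, ∂[p,q] = q − p. For instance
  ∂AF = F − A.
The resulting 6×12 matrix has rank 5, and its Smith normal form has invariant factors (1,1,1,1,1).

The boundary map ∂_2: C_2 → C_1 acts by ∂[p,q,r] = [q,r] − [p,r] + [p,q]. For instance
  ∂DFG = FG − DG + DF,
  ∂ABE = BE − AE + AB.
As a 12×8 matrix over Z this has rank 7, with invariant factors (1,1,1,1,1,1,1).

Computing H_k = (kernel of ∂_k) / (image of ∂_{k+1}):

  H_0: rank C_0 − rank ∂_1 = 6 − 5 = 1, and the invariant factors of ∂_1 are all 1, so H_0 ≅ Z.
  H_1: rank ker ∂_1 − rank ∂_2 = (12 − 5) − 7 = 0, and the invariant factors of ∂_2 are all 1, so H_1 ≅ 0.
  H_2: rank ker ∂_2 − rank ∂_3 = (8 − 7) − 0 = 1, and there is no ∂_3, so H_2 ≅ Z.

As a check, the Euler characteristic is 6 − 12 + 8 = 2, which agrees with 1 − 0 + 1 = 2.
(K is a triangulation of the 2-sphere S^2.)

Hence the Betti numbers are b_0 = 1, b_1 = 0, b_2 = 1.

b_0 = 1, b_1 = 0, b_2 = 1.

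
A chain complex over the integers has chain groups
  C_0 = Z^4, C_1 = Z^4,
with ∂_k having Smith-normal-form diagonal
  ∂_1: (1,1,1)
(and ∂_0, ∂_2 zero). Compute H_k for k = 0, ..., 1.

H_0: b_0 = 4 − 0 − 3 = 1; torsion from ∂_1 factors > 1: none. So H_0 ≅ Z.
H_1: b_1 = 4 − 3 − 0 = 1; torsion from ∂_2 factors > 1: none. So H_1 ≅ Z.

H_0 ≅ Z,  H_1 ≅ Z.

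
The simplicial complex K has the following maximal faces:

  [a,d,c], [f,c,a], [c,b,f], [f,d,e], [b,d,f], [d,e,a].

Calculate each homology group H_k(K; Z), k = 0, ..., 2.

Fix the vertex order a < b < c < d < e < f and write every simplex with vertices in increasing order. Then dim K = 2 and the simplices of K are:

  0-simplices (6): a, b, c, d, e, f
  1-simplices (12): ac, ad, ae, af, bc, bd, bf, cd, cf, de, df, ef
  2-simplices (6): acd, acf, ade, bcf, bdf, def

so the chain groups are C_0 ≅ Z^6, C_1 ≅ Z^12, C_2 ≅ Z^6.

The boundary map ∂_1: C_1 → C_0 sends each edge [p,q] (with p < q) to q − p. For instance
  ∂ef = f − e.
This gives a 6×12 integer matrix of rank 5; reducing to Smith normal form yields diagonal entries (1,1,1,1,1).

The boundary map ∂_2: C_2 → C_1 acts by ∂[p,q,r] = [q,r] − [p,r] + [p,q]. For instance
  ∂ade = de − ae + ad,
  ∂acf = cf − af + ac.
The resulting 12×6 matrix has rank 6, and its Smith normal form has invariant factors (1,1,1,1,1,1).

From H_k ≅ ker(∂_k) / im(∂_{k+1}) we obtain:

  H_0: rank C_0 − rank ∂_1 = 6 − 5 = 1, and the invariant factors of ∂_1 are all 1, so H_0 = Z.
  H_1: rank ker ∂_1 − rank ∂_2 = (12 − 5) − 6 = 1, and the invariant factors of ∂_2 are all 1, so H_1 = Z.
  H_2: rank ker ∂_2 − rank ∂_3 = (6 − 6) − 0 = 0, and there is no ∂_3, so H_2 = 0.

H_0 = Z,  H_1 = Z,  H_2 = 0.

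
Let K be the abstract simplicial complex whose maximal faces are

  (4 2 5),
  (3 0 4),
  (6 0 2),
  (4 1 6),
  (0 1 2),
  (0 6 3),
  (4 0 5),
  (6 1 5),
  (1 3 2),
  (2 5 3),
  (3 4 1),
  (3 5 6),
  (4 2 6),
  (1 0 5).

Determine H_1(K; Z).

Take the total order 0 < 1 < 2 < 3 < 4 < 5 < 6 on the vertex set. Then K (dimension 2) consists of the simplices:

  0-simplices (7): [0], [1], [2], [3], [4], [5], [6]
  1-simplices (21): [0,1], [0,2], [0,3], [0,4], [0,5], [0,6], [1,2], [1,3], [1,4], [1,5], [1,6], [2,3], [2,4], [2,5], [2,6], [3,4], [3,5], [3,6], [4,5], [4,6], [5,6]
  2-simplices (14): [0,1,2], [0,1,5], [0,2,6], [0,3,4], [0,3,6], [0,4,5], [1,2,3], [1,3,4], [1,4,6], [1,5,6], [2,3,5], [2,4,5], [2,4,6], [3,5,6]

giving chain groups C_0 ≅ Z^7, C_1 ≅ Z^21, C_2 ≅ Z^14.

Boundary ∂_1: C_1 → C_0 sends each edge [p,q] (with p < q) to q − p. For instance
  ∂[4,6] = [6] − [4].
As a 7×21 matrix over Z this has rank 6, with invariant factors (1,1,1,1,1,1).

The boundary map ∂_2: C_2 → C_1 sends each 2-simplex [p,q,r] to [q,r] − [p,r] + [p,q]. For instance
  ∂[0,1,5] = [1,5] − [0,5] + [0,1],
  ∂[0,3,4] = [3,4] − [0,4] + [0,3].
The 21×14 boundary matrix has rank 13 and Smith normal form diag(1,1,1,1,1,1,1,1,1,1,1,1,1).

Now H_k = ker ∂_k / im ∂_{k+1}, so:

  H_1: rank ker ∂_1 − rank ∂_2 = (21 − 6) − 13 = 2, and the invariant factors of ∂_2 are all 1, so H_1 ≅ Z^2.

H_1 ≅ Z^2.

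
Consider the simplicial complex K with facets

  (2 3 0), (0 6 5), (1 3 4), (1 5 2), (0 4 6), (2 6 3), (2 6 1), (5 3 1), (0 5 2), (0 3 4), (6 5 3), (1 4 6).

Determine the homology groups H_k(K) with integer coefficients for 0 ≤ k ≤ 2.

H_0 ≅ Z,  H_1 ≅ Z/2,  H_2 = 0.

Fix the vertex order 0 < 1 < 2 < 3 < 4 < 5 < 6 and write every simplex with vertices in increasing order. Then dim K = 2 and the simplices of K are:

  0-simplices (7): [0], [1], [2], [3], [4], [5], [6]
  1-simplices (18): [0,2], [0,3], [0,4], [0,5], [0,6], [1,2], [1,3], [1,4], [1,5], [1,6], [2,3], [2,5], [2,6], [3,4], [3,5], [3,6], [4,6], [5,6]
  2-simplices (12): [0,2,3], [0,2,5], [0,3,4], [0,4,6], [0,5,6], [1,2,5], [1,2,6], [1,3,4], [1,3,5], [1,4,6], [2,3,6], [3,5,6]

so the chain groups are C_0 ≅ Z^7, C_1 ≅ Z^18, C_2 ≅ Z^12.

∂_1: C_1 → C_0 is given by ∂[p,q] = [q] − [p]. For instance
  ∂[1,5] = [5] − [1].
The 7×18 boundary matrix has rank 6 and Smith normal form diag(1,1,1,1,1,1).

The boundary map ∂_2: C_2 → C_1 acts by ∂[p,q,r] = [q,r] − [p,r] + [p,q]. For instance
  ∂[0,4,6] = [4,6] − [0,6] + [0,4],
  ∂[1,3,5] = [3,5] − [1,5] + [1,3].
This gives a 18×12 integer matrix of rank 12; reducing to Smith normal form yields diagonal entries (1,1,1,1,1,1,1,1,1,1,1,2).

Now H_k = ker ∂_k / im ∂_{k+1}, so:

  H_0: rank C_0 − rank ∂_1 = 7 − 6 = 1, and the invariant factors of ∂_1 are all 1, so H_0 ≅ Z.
  H_1: rank ker ∂_1 − rank ∂_2 = (18 − 6) − 12 = 0, and ∂_2 has invariant factor 2 > 1, so H_1 ≅ Z/2.
  H_2: rank ker ∂_2 − rank ∂_3 = (12 − 12) − 0 = 0, and there is no ∂_3, so H_2 ≅ 0.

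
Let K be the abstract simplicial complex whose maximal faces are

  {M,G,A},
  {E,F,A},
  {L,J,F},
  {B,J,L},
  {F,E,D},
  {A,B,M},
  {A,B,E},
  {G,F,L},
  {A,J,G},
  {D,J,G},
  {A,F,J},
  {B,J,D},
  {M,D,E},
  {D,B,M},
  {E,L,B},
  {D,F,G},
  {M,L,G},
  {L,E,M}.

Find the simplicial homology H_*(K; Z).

H_0 ≅ Z,  H_1 ≅ Z ⊕ Z_2,  H_2 = 0.

Take the total order A < B < D < E < F < G < J < L < M on the vertex set. Then K (dimension 2) consists of the simplices:

  0-simplices (9): A, B, D, E, F, G, J, L, M
  1-simplices (27): AB, AE, AF, AG, AJ, AM, BD, BE, BJ, BL, BM, DE, DF, DG, DJ, DM, EF, EL, EM, FG, FJ, FL, GJ, GL, GM, JL, LM
  2-simplices (18): ABE, ABM, AEF, AFJ, AGJ, AGM, BDJ, BDM, BEL, BJL, DEF, DEM, DFG, DGJ, ELM, FGL, FJL, GLM

giving chain groups C_0 ≅ Z^9, C_1 ≅ Z^27, C_2 ≅ Z^18.

The boundary map ∂_1: C_1 → C_0 is given by ∂[p,q] = [q] − [p].
The resulting 9×27 matrix has rank 8, and its Smith normal form has invariant factors (1,1,1,1,1,1,1,1).

∂_2: C_2 → C_1 sends each 2-simplex [p,q,r] to [q,r] − [p,r] + [p,q]. For instance
  ∂FGL = GL − FL + FG,
  ∂AEF = EF − AF + AE.
This gives a 27×18 integer matrix of rank 18; reducing to Smith normal form yields diagonal entries (1,1,1,1,1,1,1,1,1,1,1,1,1,1,1,1,1,2).

Now H_k = ker ∂_k / im ∂_{k+1}, so:

  H_0: rank C_0 − rank ∂_1 = 9 − 8 = 1, and the invariant factors of ∂_1 are all 1, so H_0 = Z.
  H_1: rank ker ∂_1 − rank ∂_2 = (27 − 8) − 18 = 1, and ∂_2 has invariant factor 2 > 1, so H_1 = Z ⊕ Z_2.
  H_2: rank ker ∂_2 − rank ∂_3 = (18 − 18) − 0 = 0, and there is no ∂_3, so H_2 = 0.

As a check, the Euler characteristic is 9 − 27 + 18 = 0, which agrees with 1 − 1 + 0 = 0.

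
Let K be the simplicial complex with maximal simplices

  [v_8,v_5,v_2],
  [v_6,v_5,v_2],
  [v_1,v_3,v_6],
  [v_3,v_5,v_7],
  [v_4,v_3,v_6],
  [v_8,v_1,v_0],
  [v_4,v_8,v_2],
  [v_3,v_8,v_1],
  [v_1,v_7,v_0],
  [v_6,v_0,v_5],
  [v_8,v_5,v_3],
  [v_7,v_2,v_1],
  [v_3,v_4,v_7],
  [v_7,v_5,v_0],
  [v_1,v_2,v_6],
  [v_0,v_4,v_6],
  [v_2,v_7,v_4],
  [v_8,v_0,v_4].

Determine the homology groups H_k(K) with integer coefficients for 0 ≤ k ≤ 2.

Order the vertices as v_0 < v_1 < v_2 < v_3 < v_4 < v_5 < v_6 < v_7 < v_8. Listing each simplex with vertices in this order, K has dimension 2 with simplices:

  0-simplices (9): [v_0], [v_1], [v_2], [v_3], [v_4], [v_5], [v_6], [v_7], [v_8]
  1-simplices (27): (27 of them)
  2-simplices (18): (18 of them)

giving chain groups C_0 ≅ Z^9, C_1 ≅ Z^27, C_2 ≅ Z^18.

The boundary map ∂_1: C_1 → C_0 maps an edge to its endpoints' difference, ∂[p,q] = q − p. For instance
  ∂[v_4,v_6] = [v_6] − [v_4].
The resulting 9×27 matrix has rank 8, and its Smith normal form has invariant factors (1,1,1,1,1,1,1,1).

The boundary map ∂_2: C_2 → C_1 maps a triangle to the signed sum of its edges. For instance
  ∂[v_0,v_4,v_8] = [v_4,v_8] − [v_0,v_8] + [v_0,v_4],
  ∂[v_3,v_4,v_6] = [v_4,v_6] − [v_3,v_6] + [v_3,v_4].
This gives a 27×18 integer matrix of rank 17; reducing to Smith normal form yields diagonal entries (1,1,1,1,1,1,1,1,1,1,1,1,1,1,1,1,1).

Computing H_k = (kernel of ∂_k) / (image of ∂_{k+1}):

  H_0: rank C_0 − rank ∂_1 = 9 − 8 = 1, and the invariant factors of ∂_1 are all 1, so H_0 ≅ Z.
  H_1: rank ker ∂_1 − rank ∂_2 = (27 − 8) − 17 = 2, and the invariant factors of ∂_2 are all 1, so H_1 ≅ Z^2.
  H_2: rank ker ∂_2 − rank ∂_3 = (18 − 17) − 0 = 1, and there is no ∂_3, so H_2 ≅ Z.

H_0 ≅ Z,  H_1 ≅ Z^2,  H_2 ≅ Z.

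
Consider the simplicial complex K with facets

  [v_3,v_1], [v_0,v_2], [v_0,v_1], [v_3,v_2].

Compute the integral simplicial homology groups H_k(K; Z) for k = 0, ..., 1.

H_0 ≅ Z,  H_1 ≅ Z.

Take the total order v_0 < v_1 < v_2 < v_3 on the vertex set. Then K (dimension 1) consists of the simplices:

  0-simplices (4): [v_0], [v_1], [v_2], [v_3]
  1-simplices (4): [v_0,v_1], [v_0,v_2], [v_1,v_3], [v_2,v_3]

giving chain groups C_0 ≅ Z^4, C_1 ≅ Z^4.

Boundary ∂_1: C_1 → C_0 maps an edge to its endpoints' difference, ∂[p,q] = q − p. For instance
  ∂[v_1,v_3] = [v_3] − [v_1].
This gives a 4×4 integer matrix of rank 3; reducing to Smith normal form yields diagonal entries (1,1,1).

Computing H_k = (kernel of ∂_k) / (image of ∂_{k+1}):

  H_0: rank C_0 − rank ∂_1 = 4 − 3 = 1, and the invariant factors of ∂_1 are all 1, so H_0 ≅ Z.
  H_1: rank ker ∂_1 − rank ∂_2 = (4 − 3) − 0 = 1, and there is no ∂_2, so H_1 ≅ Z.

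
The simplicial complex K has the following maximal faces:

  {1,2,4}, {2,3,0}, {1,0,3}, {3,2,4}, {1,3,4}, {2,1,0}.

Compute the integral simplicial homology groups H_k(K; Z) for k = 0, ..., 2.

H_0 ≅ Z,  H_1 = 0,  H_2 ≅ Z.

Take the total order 0 < 1 < 2 < 3 < 4 on the vertex set. Then K (dimension 2) consists of the simplices:

  0-simplices (5): [0], [1], [2], [3], [4]
  1-simplices (9): [0,1], [0,2], [0,3], [1,2], [1,3], [1,4], [2,3], [2,4], [3,4]
  2-simplices (6): [0,1,2], [0,1,3], [0,2,3], [1,2,4], [1,3,4], [2,3,4]

giving chain groups C_0 ≅ Z^5, C_1 ≅ Z^9, C_2 ≅ Z^6.

Boundary ∂_1: C_1 → C_0 maps an edge to its endpoints' difference, ∂[p,q] = q − p. For instance
  ∂[3,4] = [4] − [3].
As a 5×9 matrix over Z this has rank 4, with invariant factors (1,1,1,1).

The boundary map ∂_2: C_2 → C_1 acts by ∂[p,q,r] = [q,r] − [p,r] + [p,q]. For instance
  ∂[1,3,4] = [3,4] − [1,4] + [1,3],
  ∂[1,2,4] = [2,4] − [1,4] + [1,2].
The resulting 9×6 matrix has rank 5, and its Smith normal form has invariant factors (1,1,1,1,1).

Reading off H_k = ker ∂_k / im ∂_{k+1}:

  H_0: rank C_0 − rank ∂_1 = 5 − 4 = 1, and the invariant factors of ∂_1 are all 1, so H_0 = Z.
  H_1: rank ker ∂_1 − rank ∂_2 = (9 − 4) − 5 = 0, and the invariant factors of ∂_2 are all 1, so H_1 = 0.
  H_2: rank ker ∂_2 − rank ∂_3 = (6 − 5) − 0 = 1, and there is no ∂_3, so H_2 = Z.

As a check, the Euler characteristic is 5 − 9 + 6 = 2, which agrees with 1 − 0 + 1 = 2.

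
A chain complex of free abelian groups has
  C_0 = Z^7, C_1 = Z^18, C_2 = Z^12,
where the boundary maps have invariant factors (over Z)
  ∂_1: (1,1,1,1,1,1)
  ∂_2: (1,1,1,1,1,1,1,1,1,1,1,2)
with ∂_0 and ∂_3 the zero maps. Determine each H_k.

H_0: b_0 = 7 − 0 − 6 = 1; torsion from ∂_1 factors > 1: none. So H_0 ≅ Z.
H_1: b_1 = 18 − 6 − 12 = 0; torsion from ∂_2 factors > 1: [2]. So H_1 ≅ Z/2.
H_2: b_2 = 12 − 12 − 0 = 0; torsion from ∂_3 factors > 1: none. So H_2 ≅ 0.

H_0 ≅ Z,  H_1 ≅ Z/2,  H_2 = 0.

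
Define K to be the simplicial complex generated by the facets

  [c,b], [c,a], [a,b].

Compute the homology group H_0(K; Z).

Order the vertices as a < b < c. Listing each simplex with vertices in this order, K has dimension 1 with simplices:

  0-simplices (3): a, b, c
  1-simplices (3): ab, ac, bc

giving chain groups C_0 ≅ Z^3, C_1 ≅ Z^3.

∂_1: C_1 → C_0 maps an edge to its endpoints' difference, ∂[p,q] = q − p. For instance
  ∂ab = b − a.
The 3×3 boundary matrix has rank 2 and Smith normal form diag(1,1).

Now H_k = ker ∂_k / im ∂_{k+1}, so:

  H_0: rank C_0 − rank ∂_1 = 3 − 2 = 1, and the invariant factors of ∂_1 are all 1, so H_0 = Z.

H_0 ≅ Z.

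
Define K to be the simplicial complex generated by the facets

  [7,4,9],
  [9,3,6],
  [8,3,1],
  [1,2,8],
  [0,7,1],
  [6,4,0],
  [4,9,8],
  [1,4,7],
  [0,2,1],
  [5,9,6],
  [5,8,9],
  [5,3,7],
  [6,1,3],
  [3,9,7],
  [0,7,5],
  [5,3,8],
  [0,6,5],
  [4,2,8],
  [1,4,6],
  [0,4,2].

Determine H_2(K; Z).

Fix the vertex order 0 < 1 < 2 < 3 < 4 < 5 < 6 < 7 < 8 < 9 and write every simplex with vertices in increasing order. Then dim K = 2 and the simplices of K are:

  0-simplices (10): [0], [1], [2], [3], [4], [5], [6], [7], [8], [9]
  1-simplices (30): (30 of them)
  2-simplices (20): (20 of them)

so the chain groups are C_0 ≅ Z^10, C_1 ≅ Z^30, C_2 ≅ Z^20.

∂_1: C_1 → C_0 is given by ∂[p,q] = [q] − [p]. For instance
  ∂[2,4] = [4] − [2].
The resulting 10×30 matrix has rank 9, and its Smith normal form has invariant factors (1,1,1,1,1,1,1,1,1).

∂_2: C_2 → C_1 acts by ∂[p,q,r] = [q,r] − [p,r] + [p,q]. For instance
  ∂[4,8,9] = [8,9] − [4,9] + [4,8],
  ∂[3,7,9] = [7,9] − [3,9] + [3,7].
This gives a 30×20 integer matrix of rank 20; reducing to Smith normal form yields diagonal entries (1,1,1,1,1,1,1,1,1,1,1,1,1,1,1,1,1,1,1,2).

From H_k ≅ ker(∂_k) / im(∂_{k+1}) we obtain:

  H_2: rank ker ∂_2 − rank ∂_3 = (20 − 20) − 0 = 0, and there is no ∂_3, so H_2 = 0.

H_2 = 0.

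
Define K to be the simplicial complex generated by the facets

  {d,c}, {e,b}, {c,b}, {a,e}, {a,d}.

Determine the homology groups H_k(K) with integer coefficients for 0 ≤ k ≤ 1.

K has 5 vertices, 5 edges.
rank ∂_0 = 0, rank ∂_1 = 4 ⇒ b_0 = 5 − 0 − 4 = 1; all invariant factors of ∂_1 are 1 so no torsion. So H_0 = Z.
rank ∂_1 = 4, rank ∂_2 = 0 ⇒ b_1 = 5 − 4 − 0 = 1. So H_1 = Z.

H_0 = Z,  H_1 = Z.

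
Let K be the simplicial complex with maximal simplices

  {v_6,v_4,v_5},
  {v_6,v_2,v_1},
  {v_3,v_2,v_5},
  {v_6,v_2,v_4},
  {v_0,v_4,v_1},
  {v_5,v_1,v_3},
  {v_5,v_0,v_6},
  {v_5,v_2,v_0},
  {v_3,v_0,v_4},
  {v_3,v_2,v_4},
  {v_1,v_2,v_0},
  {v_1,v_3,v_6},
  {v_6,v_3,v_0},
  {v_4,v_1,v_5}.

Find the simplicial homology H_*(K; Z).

Order the vertices as v_0 < v_1 < v_2 < v_3 < v_4 < v_5 < v_6. Listing each simplex with vertices in this order, K has dimension 2 with simplices:

  0-simplices (7): [v_0], [v_1], [v_2], [v_3], [v_4], [v_5], [v_6]
  1-simplices (21): (21 of them)
  2-simplices (14): (14 of them)

giving chain groups C_0 ≅ Z^7, C_1 ≅ Z^21, C_2 ≅ Z^14.

The boundary map ∂_1: C_1 → C_0 sends each edge [p,q] (with p < q) to q − p. For instance
  ∂[v_1,v_4] = [v_4] − [v_1].
The resulting 7×21 matrix has rank 6, and its Smith normal form has invariant factors (1,1,1,1,1,1).

Boundary ∂_2: C_2 → C_1 maps a triangle to the signed sum of its edges. For instance
  ∂[v_0,v_1,v_4] = [v_1,v_4] − [v_0,v_4] + [v_0,v_1],
  ∂[v_1,v_3,v_6] = [v_3,v_6] − [v_1,v_6] + [v_1,v_3].
This gives a 21×14 integer matrix of rank 13; reducing to Smith normal form yields diagonal entries (1,1,1,1,1,1,1,1,1,1,1,1,1).

Reading off H_k = ker ∂_k / im ∂_{k+1}:

  H_0: rank C_0 − rank ∂_1 = 7 − 6 = 1, and the invariant factors of ∂_1 are all 1, so H_0 ≅ Z.
  H_1: rank ker ∂_1 − rank ∂_2 = (21 − 6) − 13 = 2, and the invariant factors of ∂_2 are all 1, so H_1 ≅ Z^2.
  H_2: rank ker ∂_2 − rank ∂_3 = (14 − 13) − 0 = 1, and there is no ∂_3, so H_2 ≅ Z.

As a check, the Euler characteristic is 7 − 21 + 14 = 0, which agrees with 1 − 2 + 1 = 0.

H_0 = Z,  H_1 = Z^2,  H_2 = Z.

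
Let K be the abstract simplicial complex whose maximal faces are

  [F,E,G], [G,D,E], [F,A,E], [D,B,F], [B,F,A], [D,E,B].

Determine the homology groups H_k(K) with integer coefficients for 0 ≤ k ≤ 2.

Fix the vertex order A < B < D < E < F < G and write every simplex with vertices in increasing order. Then dim K = 2 and the simplices of K are:

  0-simplices (6): A, B, D, E, F, G
  1-simplices (12): AB, AE, AF, BD, BE, BF, DE, DF, DG, EF, EG, FG
  2-simplices (6): ABF, AEF, BDE, BDF, DEG, EFG

so the chain groups are C_0 ≅ Z^6, C_1 ≅ Z^12, C_2 ≅ Z^6.

The boundary map ∂_1: C_1 → C_0 is given by ∂[p,q] = [q] − [p]. For instance
  ∂AF = F − A.
The 6×12 boundary matrix has rank 5 and Smith normal form diag(1,1,1,1,1).

∂_2: C_2 → C_1 sends each 2-simplex [p,q,r] to [q,r] − [p,r] + [p,q]. For instance
  ∂AEF = EF − AF + AE,
  ∂ABF = BF − AF + AB.
The 12×6 boundary matrix has rank 6 and Smith normal form diag(1,1,1,1,1,1).

From H_k ≅ ker(∂_k) / im(∂_{k+1}) we obtain:

  H_0: rank C_0 − rank ∂_1 = 6 − 5 = 1, and the invariant factors of ∂_1 are all 1, so H_0 ≅ Z.
  H_1: rank ker ∂_1 − rank ∂_2 = (12 − 5) − 6 = 1, and the invariant factors of ∂_2 are all 1, so H_1 ≅ Z.
  H_2: rank ker ∂_2 − rank ∂_3 = (6 − 6) − 0 = 0, and there is no ∂_3, so H_2 ≅ 0.

As a check, the Euler characteristic is 6 − 12 + 6 = 0, which agrees with 1 − 1 + 0 = 0.

H_0 ≅ Z,  H_1 ≅ Z,  H_2 = 0.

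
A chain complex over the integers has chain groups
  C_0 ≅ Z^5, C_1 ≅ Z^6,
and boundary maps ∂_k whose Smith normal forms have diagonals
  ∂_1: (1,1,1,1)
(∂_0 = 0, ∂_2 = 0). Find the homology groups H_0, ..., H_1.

H_0 = Z,  H_1 = Z^2.

H_0: b_0 = 5 − 0 − 4 = 1; torsion from ∂_1 factors > 1: none. So H_0 = Z.
H_1: b_1 = 6 − 4 − 0 = 2; torsion from ∂_2 factors > 1: none. So H_1 = Z^2.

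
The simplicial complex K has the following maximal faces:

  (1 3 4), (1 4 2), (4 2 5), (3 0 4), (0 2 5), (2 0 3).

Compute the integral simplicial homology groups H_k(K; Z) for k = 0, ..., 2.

H_0 ≅ Z,  H_1 ≅ Z,  H_2 = 0.

We work with the vertex ordering 0 < 1 < 2 < 3 < 4 < 5. The simplices of K, each written with vertices in increasing order, are:

  0-simplices (6): [0], [1], [2], [3], [4], [5]
  1-simplices (12): [0,2], [0,3], [0,4], [0,5], [1,2], [1,3], [1,4], [2,3], [2,4], [2,5], [3,4], [4,5]
  2-simplices (6): [0,2,3], [0,2,5], [0,3,4], [1,2,4], [1,3,4], [2,4,5]

Hence C_0 ≅ Z^6, C_1 ≅ Z^12, C_2 ≅ Z^6.

Boundary ∂_1: C_1 → C_0 maps an edge to its endpoints' difference, ∂[p,q] = q − p. For instance
  ∂[0,4] = [4] − [0].
This gives a 6×12 integer matrix of rank 5; reducing to Smith normal form yields diagonal entries (1,1,1,1,1).

Boundary ∂_2: C_2 → C_1 acts by ∂[p,q,r] = [q,r] − [p,r] + [p,q]. For instance
  ∂[1,2,4] = [2,4] − [1,4] + [1,2],
  ∂[1,3,4] = [3,4] − [1,4] + [1,3].
The resulting 12×6 matrix has rank 6, and its Smith normal form has invariant factors (1,1,1,1,1,1).

Computing H_k = (kernel of ∂_k) / (image of ∂_{k+1}):

  H_0: rank C_0 − rank ∂_1 = 6 − 5 = 1, and the invariant factors of ∂_1 are all 1, so H_0 = Z.
  H_1: rank ker ∂_1 − rank ∂_2 = (12 − 5) − 6 = 1, and the invariant factors of ∂_2 are all 1, so H_1 = Z.
  H_2: rank ker ∂_2 − rank ∂_3 = (6 − 6) − 0 = 0, and there is no ∂_3, so H_2 = 0.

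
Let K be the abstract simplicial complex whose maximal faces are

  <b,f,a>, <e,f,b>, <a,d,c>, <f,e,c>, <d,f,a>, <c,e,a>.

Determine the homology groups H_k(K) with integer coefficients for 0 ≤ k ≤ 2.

H_0 = Z,  H_1 = Z,  H_2 = 0.

Fix the vertex order a < b < c < d < e < f and write every simplex with vertices in increasing order. Then dim K = 2 and the simplices of K are:

  0-simplices (6): a, b, c, d, e, f
  1-simplices (12): ab, ac, ad, ae, af, be, bf, cd, ce, cf, df, ef
  2-simplices (6): abf, acd, ace, adf, bef, cef

Hence C_0 ≅ Z^6, C_1 ≅ Z^12, C_2 ≅ Z^6.

The boundary map ∂_1: C_1 → C_0 is given by ∂[p,q] = [q] − [p].
This gives a 6×12 integer matrix of rank 5; reducing to Smith normal form yields diagonal entries (1,1,1,1,1).

∂_2: C_2 → C_1 acts by ∂[p,q,r] = [q,r] − [p,r] + [p,q]. For instance
  ∂ace = ce − ae + ac,
  ∂acd = cd − ad + ac.
The 12×6 boundary matrix has rank 6 and Smith normal form diag(1,1,1,1,1,1).

Reading off H_k = ker ∂_k / im ∂_{k+1}:

  H_0: rank C_0 − rank ∂_1 = 6 − 5 = 1, and the invariant factors of ∂_1 are all 1, so H_0 ≅ Z.
  H_1: rank ker ∂_1 − rank ∂_2 = (12 − 5) − 6 = 1, and the invariant factors of ∂_2 are all 1, so H_1 ≅ Z.
  H_2: rank ker ∂_2 − rank ∂_3 = (6 − 6) − 0 = 0, and there is no ∂_3, so H_2 ≅ 0.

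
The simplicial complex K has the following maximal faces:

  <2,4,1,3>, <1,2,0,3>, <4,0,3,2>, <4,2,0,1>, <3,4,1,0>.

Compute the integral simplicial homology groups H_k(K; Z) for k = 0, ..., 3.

H_0 ≅ Z,  H_1 = 0,  H_2 = 0,  H_3 ≅ Z.

Order the vertices as 0 < 1 < 2 < 3 < 4. Listing each simplex with vertices in this order, K has dimension 3 with simplices:

  0-simplices (5): [0], [1], [2], [3], [4]
  1-simplices (10): [0,1], [0,2], [0,3], [0,4], [1,2], [1,3], [1,4], [2,3], [2,4], [3,4]
  2-simplices (10): [0,1,2], [0,1,3], [0,1,4], [0,2,3], [0,2,4], [0,3,4], [1,2,3], [1,2,4], [1,3,4], [2,3,4]
  3-simplices (5): [0,1,2,3], [0,1,2,4], [0,1,3,4], [0,2,3,4], [1,2,3,4]

so the chain groups are C_0 ≅ Z^5, C_1 ≅ Z^10, C_2 ≅ Z^10, C_3 ≅ Z^5.

Boundary ∂_1: C_1 → C_0 is given by ∂[p,q] = [q] − [p]. For instance
  ∂[0,3] = [3] − [0].
As a 5×10 matrix over Z this has rank 4, with invariant factors (1,1,1,1).

∂_2: C_2 → C_1 maps a triangle to the signed sum of its edges. For instance
  ∂[1,2,3] = [2,3] − [1,3] + [1,2],
  ∂[0,1,3] = [1,3] − [0,3] + [0,1].
As a 10×10 matrix over Z this has rank 6, with invariant factors (1,1,1,1,1,1).

∂_3: C_3 → C_2 sends each 3-simplex σ to the alternating sum Σ_i (−1)^i (σ with its i-th vertex removed). For instance
  ∂[1,2,3,4] = [2,3,4] − [1,3,4] + [1,2,4] − [1,2,3],
  ∂[0,1,2,4] = [1,2,4] − [0,2,4] + [0,1,4] − [0,1,2].
The 10×5 boundary matrix has rank 4 and Smith normal form diag(1,1,1,1).

Now H_k = ker ∂_k / im ∂_{k+1}, so:

  H_0: rank C_0 − rank ∂_1 = 5 − 4 = 1, and the invariant factors of ∂_1 are all 1, so H_0 = Z.
  H_1: rank ker ∂_1 − rank ∂_2 = (10 − 4) − 6 = 0, and the invariant factors of ∂_2 are all 1, so H_1 = 0.
  H_2: rank ker ∂_2 − rank ∂_3 = (10 − 6) − 4 = 0, and the invariant factors of ∂_3 are all 1, so H_2 = 0.
  H_3: rank ker ∂_3 − rank ∂_4 = (5 − 4) − 0 = 1, and there is no ∂_4, so H_3 = Z.

As a check, the Euler characteristic is 5 − 10 + 10 − 5 = 0, which agrees with 1 − 0 + 0 − 1 = 0.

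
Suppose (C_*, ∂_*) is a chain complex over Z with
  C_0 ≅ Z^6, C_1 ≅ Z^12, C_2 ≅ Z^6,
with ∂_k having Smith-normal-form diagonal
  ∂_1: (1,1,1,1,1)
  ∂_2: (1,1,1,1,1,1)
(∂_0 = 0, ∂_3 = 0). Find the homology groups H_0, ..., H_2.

H_0: b_0 = 6 − 0 − 5 = 1; torsion from ∂_1 factors > 1: none. So H_0 = Z.
H_1: b_1 = 12 − 5 − 6 = 1; torsion from ∂_2 factors > 1: none. So H_1 = Z.
H_2: b_2 = 6 − 6 − 0 = 0; torsion from ∂_3 factors > 1: none. So H_2 = 0.

H_0 = Z,  H_1 = Z,  H_2 = 0.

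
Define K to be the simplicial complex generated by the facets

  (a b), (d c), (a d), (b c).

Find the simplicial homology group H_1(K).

H_1 = Z.

Order the vertices as a < b < c < d. Listing each simplex with vertices in this order, K has dimension 1 with simplices:

  0-simplices (4): a, b, c, d
  1-simplices (4): ab, ad, bc, cd

Hence C_0 ≅ Z^4, C_1 ≅ Z^4.

Boundary ∂_1: C_1 → C_0 maps an edge to its endpoints' difference, ∂[p,q] = q − p.
As a 4×4 matrix over Z this has rank 3, with invariant factors (1,1,1).

Computing H_k = (kernel of ∂_k) / (image of ∂_{k+1}):

  H_1: rank ker ∂_1 − rank ∂_2 = (4 − 3) − 0 = 1, and there is no ∂_2, so H_1 ≅ Z.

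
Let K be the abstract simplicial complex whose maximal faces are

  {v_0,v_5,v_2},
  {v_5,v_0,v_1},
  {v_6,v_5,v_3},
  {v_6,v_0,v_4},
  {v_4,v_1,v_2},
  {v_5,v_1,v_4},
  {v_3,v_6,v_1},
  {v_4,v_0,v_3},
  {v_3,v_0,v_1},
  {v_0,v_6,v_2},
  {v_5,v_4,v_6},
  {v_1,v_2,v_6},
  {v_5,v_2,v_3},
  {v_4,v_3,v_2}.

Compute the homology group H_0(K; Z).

H_0 = Z.

Order the vertices as v_0 < v_1 < v_2 < v_3 < v_4 < v_5 < v_6. Listing each simplex with vertices in this order, K has dimension 2 with simplices:

  0-simplices (7): [v_0], [v_1], [v_2], [v_3], [v_4], [v_5], [v_6]
  1-simplices (21): (21 of them)
  2-simplices (14): (14 of them)

giving chain groups C_0 ≅ Z^7, C_1 ≅ Z^21, C_2 ≅ Z^14.

The boundary map ∂_1: C_1 → C_0 sends each edge [p,q] (with p < q) to q − p.
The resulting 7×21 matrix has rank 6, and its Smith normal form has invariant factors (1,1,1,1,1,1).

Boundary ∂_2: C_2 → C_1 maps a triangle to the signed sum of its edges. For instance
  ∂[v_0,v_1,v_5] = [v_1,v_5] − [v_0,v_5] + [v_0,v_1],
  ∂[v_1,v_2,v_6] = [v_2,v_6] − [v_1,v_6] + [v_1,v_2].
The resulting 21×14 matrix has rank 13, and its Smith normal form has invariant factors (1,1,1,1,1,1,1,1,1,1,1,1,1).

Reading off H_k = ker ∂_k / im ∂_{k+1}:

  H_0: rank C_0 − rank ∂_1 = 7 − 6 = 1, and the invariant factors of ∂_1 are all 1, so H_0 = Z.

(K is a triangulation of the torus T^2.)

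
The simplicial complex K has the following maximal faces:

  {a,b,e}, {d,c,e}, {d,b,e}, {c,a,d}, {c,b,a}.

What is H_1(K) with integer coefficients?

We work with the vertex ordering a < b < c < d < e. The simplices of K, each written with vertices in increasing order, are:

  0-simplices (5): a, b, c, d, e
  1-simplices (10): ab, ac, ad, ae, bc, bd, be, cd, ce, de
  2-simplices (5): abc, abe, acd, bde, cde

so the chain groups are C_0 ≅ Z^5, C_1 ≅ Z^10, C_2 ≅ Z^5.

The boundary map ∂_1: C_1 → C_0 is given by ∂[p,q] = [q] − [p].
The 5×10 boundary matrix has rank 4 and Smith normal form diag(1,1,1,1).

∂_2: C_2 → C_1 acts by ∂[p,q,r] = [q,r] − [p,r] + [p,q]. For instance
  ∂abe = be − ae + ab,
  ∂abc = bc − ac + ab.
As a 10×5 matrix over Z this has rank 5, with invariant factors (1,1,1,1,1).

Reading off H_k = ker ∂_k / im ∂_{k+1}:

  H_1: rank ker ∂_1 − rank ∂_2 = (10 − 4) − 5 = 1, and the invariant factors of ∂_2 are all 1, so H_1 ≅ Z.

H_1 ≅ Z.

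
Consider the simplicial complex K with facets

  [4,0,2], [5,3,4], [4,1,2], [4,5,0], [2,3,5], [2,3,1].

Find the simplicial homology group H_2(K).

We work with the vertex ordering 0 < 1 < 2 < 3 < 4 < 5. The simplices of K, each written with vertices in increasing order, are:

  0-simplices (6): [0], [1], [2], [3], [4], [5]
  1-simplices (12): [0,2], [0,4], [0,5], [1,2], [1,3], [1,4], [2,3], [2,4], [2,5], [3,4], [3,5], [4,5]
  2-simplices (6): [0,2,4], [0,4,5], [1,2,3], [1,2,4], [2,3,5], [3,4,5]

so the chain groups are C_0 ≅ Z^6, C_1 ≅ Z^12, C_2 ≅ Z^6.

Boundary ∂_1: C_1 → C_0 maps an edge to its endpoints' difference, ∂[p,q] = q − p. For instance
  ∂[0,5] = [5] − [0].
The 6×12 boundary matrix has rank 5 and Smith normal form diag(1,1,1,1,1).

Boundary ∂_2: C_2 → C_1 acts by ∂[p,q,r] = [q,r] − [p,r] + [p,q]. For instance
  ∂[3,4,5] = [4,5] − [3,5] + [3,4],
  ∂[1,2,4] = [2,4] − [1,4] + [1,2].
This gives a 12×6 integer matrix of rank 6; reducing to Smith normal form yields diagonal entries (1,1,1,1,1,1).

Computing H_k = (kernel of ∂_k) / (image of ∂_{k+1}):

  H_2: rank ker ∂_2 − rank ∂_3 = (6 − 6) − 0 = 0, and there is no ∂_3, so H_2 ≅ 0.

(K is a triangulation of the cylinder S^1 x I.)

H_2 ≅ 0.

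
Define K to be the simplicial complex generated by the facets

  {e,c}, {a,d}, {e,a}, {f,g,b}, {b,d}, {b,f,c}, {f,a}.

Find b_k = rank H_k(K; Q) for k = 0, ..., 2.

b_0 = 1, b_1 = 2, b_2 = 0.

We work with the vertex ordering a < b < c < d < e < f < g. The simplices of K, each written with vertices in increasing order, are:

  0-simplices (7): a, b, c, d, e, f, g
  1-simplices (10): ad, ae, af, bc, bd, bf, bg, ce, cf, fg
  2-simplices (2): bcf, bfg

so the chain groups are C_0 ≅ Z^7, C_1 ≅ Z^10, C_2 ≅ Z^2.

∂_1: C_1 → C_0 maps an edge to its endpoints' difference, ∂[p,q] = q − p.
As a 7×10 matrix over Z this has rank 6, with invariant factors (1,1,1,1,1,1).

The boundary map ∂_2: C_2 → C_1 sends each 2-simplex [p,q,r] to [q,r] − [p,r] + [p,q]. For instance
  ∂bfg = fg − bg + bf,
  ∂bcf = cf − bf + bc.
The 10×2 boundary matrix has rank 2 and Smith normal form diag(1,1).

Reading off H_k = ker ∂_k / im ∂_{k+1}:

  H_0: rank C_0 − rank ∂_1 = 7 − 6 = 1, and the invariant factors of ∂_1 are all 1, so H_0 = Z.
  H_1: rank ker ∂_1 − rank ∂_2 = (10 − 6) − 2 = 2, and the invariant factors of ∂_2 are all 1, so H_1 = Z^2.
  H_2: rank ker ∂_2 − rank ∂_3 = (2 − 2) − 0 = 0, and there is no ∂_3, so H_2 = 0.

Hence the Betti numbers are b_0 = 1, b_1 = 2, b_2 = 0.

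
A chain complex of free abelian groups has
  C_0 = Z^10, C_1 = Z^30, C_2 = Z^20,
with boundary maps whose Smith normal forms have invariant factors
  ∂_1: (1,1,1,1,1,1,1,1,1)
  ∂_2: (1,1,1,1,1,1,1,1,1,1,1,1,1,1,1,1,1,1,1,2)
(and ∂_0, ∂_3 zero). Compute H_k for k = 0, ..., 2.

H_0: b_0 = 10 − 0 − 9 = 1; torsion from ∂_1 factors > 1: none. So H_0 ≅ Z.
H_1: b_1 = 30 − 9 − 20 = 1; torsion from ∂_2 factors > 1: [2]. So H_1 ≅ Z ⊕ Z/2Z.
H_2: b_2 = 20 − 20 − 0 = 0; torsion from ∂_3 factors > 1: none. So H_2 ≅ 0.

H_0 ≅ Z,  H_1 ≅ Z ⊕ Z/2Z,  H_2 = 0.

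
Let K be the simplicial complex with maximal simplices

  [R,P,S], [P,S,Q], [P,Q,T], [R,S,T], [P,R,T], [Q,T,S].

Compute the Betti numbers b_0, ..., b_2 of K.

b_0 = 1, b_1 = 0, b_2 = 1.

Take the total order P < Q < R < S < T on the vertex set. Then K (dimension 2) consists of the simplices:

  0-simplices (5): P, Q, R, S, T
  1-simplices (9): PQ, PR, PS, PT, QS, QT, RS, RT, ST
  2-simplices (6): PQS, PQT, PRS, PRT, QST, RST

so the chain groups are C_0 ≅ Z^5, C_1 ≅ Z^9, C_2 ≅ Z^6.

The boundary map ∂_1: C_1 → C_0 is given by ∂[p,q] = [q] − [p]. For instance
  ∂RS = S − R.
The resulting 5×9 matrix has rank 4, and its Smith normal form has invariant factors (1,1,1,1).

The boundary map ∂_2: C_2 → C_1 maps a triangle to the signed sum of its edges. For instance
  ∂RST = ST − RT + RS,
  ∂PQS = QS − PS + PQ.
This gives a 9×6 integer matrix of rank 5; reducing to Smith normal form yields diagonal entries (1,1,1,1,1).

From H_k ≅ ker(∂_k) / im(∂_{k+1}) we obtain:

  H_0: rank C_0 − rank ∂_1 = 5 − 4 = 1, and the invariant factors of ∂_1 are all 1, so H_0 ≅ Z.
  H_1: rank ker ∂_1 − rank ∂_2 = (9 − 4) − 5 = 0, and the invariant factors of ∂_2 are all 1, so H_1 ≅ 0.
  H_2: rank ker ∂_2 − rank ∂_3 = (6 − 5) − 0 = 1, and there is no ∂_3, so H_2 ≅ Z.

Hence the Betti numbers are b_0 = 1, b_1 = 0, b_2 = 1.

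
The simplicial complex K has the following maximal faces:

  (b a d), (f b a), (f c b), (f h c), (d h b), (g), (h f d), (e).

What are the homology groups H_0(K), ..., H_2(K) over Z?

Fix the vertex order a < b < c < d < e < f < g < h and write every simplex with vertices in increasing order. Then dim K = 2 and the simplices of K are:

  0-simplices (8): a, b, c, d, e, f, g, h
  1-simplices (12): ab, ad, af, bc, bd, bf, bh, cf, ch, df, dh, fh
  2-simplices (6): abd, abf, bcf, bdh, cfh, dfh

so the chain groups are C_0 ≅ Z^8, C_1 ≅ Z^12, C_2 ≅ Z^6.

∂_1: C_1 → C_0 sends each edge [p,q] (with p < q) to q − p. For instance
  ∂bh = h − b.
This gives a 8×12 integer matrix of rank 5; reducing to Smith normal form yields diagonal entries (1,1,1,1,1).

The boundary map ∂_2: C_2 → C_1 sends each 2-simplex [p,q,r] to [q,r] − [p,r] + [p,q]. For instance
  ∂bcf = cf − bf + bc,
  ∂bdh = dh − bh + bd.
The 12×6 boundary matrix has rank 6 and Smith normal form diag(1,1,1,1,1,1).

From H_k ≅ ker(∂_k) / im(∂_{k+1}) we obtain:

  H_0: rank C_0 − rank ∂_1 = 8 − 5 = 3, and the invariant factors of ∂_1 are all 1, so H_0 ≅ Z^3.
  H_1: rank ker ∂_1 − rank ∂_2 = (12 − 5) − 6 = 1, and the invariant factors of ∂_2 are all 1, so H_1 ≅ Z.
  H_2: rank ker ∂_2 − rank ∂_3 = (6 − 6) − 0 = 0, and there is no ∂_3, so H_2 ≅ 0.

As a check, the Euler characteristic is 8 − 12 + 6 = 2, which agrees with 3 − 1 + 0 = 2.

H_0 = Z^3,  H_1 = Z,  H_2 = 0.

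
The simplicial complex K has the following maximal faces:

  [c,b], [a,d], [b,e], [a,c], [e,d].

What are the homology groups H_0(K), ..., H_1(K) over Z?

H_0 ≅ Z,  H_1 ≅ Z.

K has 5 vertices, 5 edges.
rank ∂_0 = 0, rank ∂_1 = 4 ⇒ b_0 = 5 − 0 − 4 = 1; all invariant factors of ∂_1 are 1 so no torsion. So H_0 ≅ Z.
rank ∂_1 = 4, rank ∂_2 = 0 ⇒ b_1 = 5 − 4 − 0 = 1. So H_1 ≅ Z.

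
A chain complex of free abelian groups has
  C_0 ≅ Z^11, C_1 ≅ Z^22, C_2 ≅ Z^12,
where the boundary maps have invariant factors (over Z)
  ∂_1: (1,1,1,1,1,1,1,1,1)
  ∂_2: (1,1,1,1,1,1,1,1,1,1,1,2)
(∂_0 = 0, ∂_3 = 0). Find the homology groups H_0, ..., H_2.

H_0 = Z^2,  H_1 = Z ⊕ Z/2,  H_2 = 0.

H_0: b_0 = 11 − 0 − 9 = 2; torsion from ∂_1 factors > 1: none. So H_0 = Z^2.
H_1: b_1 = 22 − 9 − 12 = 1; torsion from ∂_2 factors > 1: [2]. So H_1 = Z ⊕ Z/2.
H_2: b_2 = 12 − 12 − 0 = 0; torsion from ∂_3 factors > 1: none. So H_2 = 0.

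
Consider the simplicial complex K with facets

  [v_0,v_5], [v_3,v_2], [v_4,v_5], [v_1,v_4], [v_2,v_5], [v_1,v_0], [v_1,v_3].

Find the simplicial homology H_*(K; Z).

Order the vertices as v_0 < v_1 < v_2 < v_3 < v_4 < v_5. Listing each simplex with vertices in this order, K has dimension 1 with simplices:

  0-simplices (6): [v_0], [v_1], [v_2], [v_3], [v_4], [v_5]
  1-simplices (7): [v_0,v_1], [v_0,v_5], [v_1,v_3], [v_1,v_4], [v_2,v_3], [v_2,v_5], [v_4,v_5]

Hence C_0 ≅ Z^6, C_1 ≅ Z^7.

∂_1: C_1 → C_0 is given by ∂[p,q] = [q] − [p]. For instance
  ∂[v_2,v_5] = [v_5] − [v_2].
The resulting 6×7 matrix has rank 5, and its Smith normal form has invariant factors (1,1,1,1,1).

Reading off H_k = ker ∂_k / im ∂_{k+1}:

  H_0: rank C_0 − rank ∂_1 = 6 − 5 = 1, and the invariant factors of ∂_1 are all 1, so H_0 ≅ Z.
  H_1: rank ker ∂_1 − rank ∂_2 = (7 − 5) − 0 = 2, and there is no ∂_2, so H_1 ≅ Z^2.

As a check, the Euler characteristic is 6 − 7 = -1, which agrees with 1 − 2 = -1.

H_0 = Z,  H_1 = Z^2.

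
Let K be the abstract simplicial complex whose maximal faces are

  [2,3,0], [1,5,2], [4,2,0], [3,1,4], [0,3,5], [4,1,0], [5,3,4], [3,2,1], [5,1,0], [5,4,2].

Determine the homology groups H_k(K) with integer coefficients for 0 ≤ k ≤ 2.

H_0 ≅ Z,  H_1 ≅ Z/2,  H_2 = 0.

We work with the vertex ordering 0 < 1 < 2 < 3 < 4 < 5. The simplices of K, each written with vertices in increasing order, are:

  0-simplices (6): [0], [1], [2], [3], [4], [5]
  1-simplices (15): [0,1], [0,2], [0,3], [0,4], [0,5], [1,2], [1,3], [1,4], [1,5], [2,3], [2,4], [2,5], [3,4], [3,5], [4,5]
  2-simplices (10): [0,1,4], [0,1,5], [0,2,3], [0,2,4], [0,3,5], [1,2,3], [1,2,5], [1,3,4], [2,4,5], [3,4,5]

Hence C_0 ≅ Z^6, C_1 ≅ Z^15, C_2 ≅ Z^10.

Boundary ∂_1: C_1 → C_0 maps an edge to its endpoints' difference, ∂[p,q] = q − p. For instance
  ∂[0,2] = [2] − [0].
The resulting 6×15 matrix has rank 5, and its Smith normal form has invariant factors (1,1,1,1,1).

∂_2: C_2 → C_1 sends each 2-simplex [p,q,r] to [q,r] − [p,r] + [p,q]. For instance
  ∂[1,2,5] = [2,5] − [1,5] + [1,2],
  ∂[0,2,4] = [2,4] − [0,4] + [0,2].
The 15×10 boundary matrix has rank 10 and Smith normal form diag(1,1,1,1,1,1,1,1,1,2).

Reading off H_k = ker ∂_k / im ∂_{k+1}:

  H_0: rank C_0 − rank ∂_1 = 6 − 5 = 1, and the invariant factors of ∂_1 are all 1, so H_0 = Z.
  H_1: rank ker ∂_1 − rank ∂_2 = (15 − 5) − 10 = 0, and ∂_2 has invariant factor 2 > 1, so H_1 = Z/2.
  H_2: rank ker ∂_2 − rank ∂_3 = (10 − 10) − 0 = 0, and there is no ∂_3, so H_2 = 0.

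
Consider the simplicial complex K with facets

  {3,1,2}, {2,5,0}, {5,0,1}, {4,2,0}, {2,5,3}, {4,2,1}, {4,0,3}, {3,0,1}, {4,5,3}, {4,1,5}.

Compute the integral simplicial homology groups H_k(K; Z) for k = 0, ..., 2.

H_0 = Z,  H_1 = Z/2Z,  H_2 = 0.

We work with the vertex ordering 0 < 1 < 2 < 3 < 4 < 5. The simplices of K, each written with vertices in increasing order, are:

  0-simplices (6): [0], [1], [2], [3], [4], [5]
  1-simplices (15): [0,1], [0,2], [0,3], [0,4], [0,5], [1,2], [1,3], [1,4], [1,5], [2,3], [2,4], [2,5], [3,4], [3,5], [4,5]
  2-simplices (10): [0,1,3], [0,1,5], [0,2,4], [0,2,5], [0,3,4], [1,2,3], [1,2,4], [1,4,5], [2,3,5], [3,4,5]

Hence C_0 ≅ Z^6, C_1 ≅ Z^15, C_2 ≅ Z^10.

The boundary map ∂_1: C_1 → C_0 sends each edge [p,q] (with p < q) to q − p.
The resulting 6×15 matrix has rank 5, and its Smith normal form has invariant factors (1,1,1,1,1).

The boundary map ∂_2: C_2 → C_1 maps a triangle to the signed sum of its edges. For instance
  ∂[1,2,3] = [2,3] − [1,3] + [1,2],
  ∂[0,1,3] = [1,3] − [0,3] + [0,1].
This gives a 15×10 integer matrix of rank 10; reducing to Smith normal form yields diagonal entries (1,1,1,1,1,1,1,1,1,2).

Computing H_k = (kernel of ∂_k) / (image of ∂_{k+1}):

  H_0: rank C_0 − rank ∂_1 = 6 − 5 = 1, and the invariant factors of ∂_1 are all 1, so H_0 = Z.
  H_1: rank ker ∂_1 − rank ∂_2 = (15 − 5) − 10 = 0, and ∂_2 has invariant factor 2 > 1, so H_1 = Z/2Z.
  H_2: rank ker ∂_2 − rank ∂_3 = (10 − 10) − 0 = 0, and there is no ∂_3, so H_2 = 0.

(K is a triangulation of the real projective plane RP^2.)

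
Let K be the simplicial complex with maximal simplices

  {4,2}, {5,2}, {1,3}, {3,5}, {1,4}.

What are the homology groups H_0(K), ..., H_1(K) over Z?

H_0 = Z,  H_1 = Z.

We work with the vertex ordering 1 < 2 < 3 < 4 < 5. The simplices of K, each written with vertices in increasing order, are:

  0-simplices (5): [1], [2], [3], [4], [5]
  1-simplices (5): [1,3], [1,4], [2,4], [2,5], [3,5]

so the chain groups are C_0 ≅ Z^5, C_1 ≅ Z^5.

The boundary map ∂_1: C_1 → C_0 sends each edge [p,q] (with p < q) to q − p. For instance
  ∂[2,5] = [5] − [2].
As a 5×5 matrix over Z this has rank 4, with invariant factors (1,1,1,1).

Now H_k = ker ∂_k / im ∂_{k+1}, so:

  H_0: rank C_0 − rank ∂_1 = 5 − 4 = 1, and the invariant factors of ∂_1 are all 1, so H_0 = Z.
  H_1: rank ker ∂_1 − rank ∂_2 = (5 − 4) − 0 = 1, and there is no ∂_2, so H_1 = Z.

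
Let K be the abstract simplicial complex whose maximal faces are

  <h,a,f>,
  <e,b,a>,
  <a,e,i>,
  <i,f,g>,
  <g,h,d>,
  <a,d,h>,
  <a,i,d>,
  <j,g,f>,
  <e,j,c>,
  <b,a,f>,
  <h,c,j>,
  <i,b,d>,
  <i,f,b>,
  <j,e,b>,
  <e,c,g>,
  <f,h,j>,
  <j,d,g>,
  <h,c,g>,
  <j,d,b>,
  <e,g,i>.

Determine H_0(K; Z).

H_0 = Z.

Fix the vertex order a < b < c < d < e < f < g < h < i < j and write every simplex with vertices in increasing order. Then dim K = 2 and the simplices of K are:

  0-simplices (10): a, b, c, d, e, f, g, h, i, j
  1-simplices (30): ab, ad, ae, af, ah, ai, bd, be, bf, bi, bj, ce, cg, ch, cj, dg, dh, di, dj, eg, ei, ej, fg, fh, fi, fj, gh, gi, gj, hj
  2-simplices (20): abe, abf, adh, adi, aei, afh, bdi, bdj, bej, bfi, ceg, cej, cgh, chj, dgh, dgj, egi, fgi, fgj, fhj

giving chain groups C_0 ≅ Z^10, C_1 ≅ Z^30, C_2 ≅ Z^20.

The boundary map ∂_1: C_1 → C_0 is given by ∂[p,q] = [q] − [p]. For instance
  ∂di = i − d.
As a 10×30 matrix over Z this has rank 9, with invariant factors (1,1,1,1,1,1,1,1,1).

∂_2: C_2 → C_1 maps a triangle to the signed sum of its edges. For instance
  ∂cej = ej − cj + ce,
  ∂adi = di − ai + ad.
The resulting 30×20 matrix has rank 20, and its Smith normal form has invariant factors (1,1,1,1,1,1,1,1,1,1,1,1,1,1,1,1,1,1,1,2).

Reading off H_k = ker ∂_k / im ∂_{k+1}:

  H_0: rank C_0 − rank ∂_1 = 10 − 9 = 1, and the invariant factors of ∂_1 are all 1, so H_0 ≅ Z.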